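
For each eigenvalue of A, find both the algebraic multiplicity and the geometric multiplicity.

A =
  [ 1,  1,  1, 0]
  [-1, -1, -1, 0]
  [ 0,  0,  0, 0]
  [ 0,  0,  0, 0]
λ = 0: alg = 4, geom = 3

Step 1 — factor the characteristic polynomial to read off the algebraic multiplicities:
  χ_A(x) = x^4

Step 2 — compute geometric multiplicities via the rank-nullity identity g(λ) = n − rank(A − λI):
  rank(A − (0)·I) = 1, so dim ker(A − (0)·I) = n − 1 = 3

Summary:
  λ = 0: algebraic multiplicity = 4, geometric multiplicity = 3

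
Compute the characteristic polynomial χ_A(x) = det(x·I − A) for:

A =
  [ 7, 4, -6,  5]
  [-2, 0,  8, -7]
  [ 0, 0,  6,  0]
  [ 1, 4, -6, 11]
x^4 - 24*x^3 + 216*x^2 - 864*x + 1296

Expanding det(x·I − A) (e.g. by cofactor expansion or by noting that A is similar to its Jordan form J, which has the same characteristic polynomial as A) gives
  χ_A(x) = x^4 - 24*x^3 + 216*x^2 - 864*x + 1296
which factors as (x - 6)^4. The eigenvalues (with algebraic multiplicities) are λ = 6 with multiplicity 4.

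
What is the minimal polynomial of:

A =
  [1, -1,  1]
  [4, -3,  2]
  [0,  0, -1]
x^2 + 2*x + 1

The characteristic polynomial is χ_A(x) = (x + 1)^3, so the eigenvalues are known. The minimal polynomial is
  m_A(x) = Π_λ (x − λ)^{k_λ}
where k_λ is the size of the *largest* Jordan block for λ (equivalently, the smallest k with (A − λI)^k v = 0 for every generalised eigenvector v of λ).

  λ = -1: largest Jordan block has size 2, contributing (x + 1)^2

So m_A(x) = (x + 1)^2 = x^2 + 2*x + 1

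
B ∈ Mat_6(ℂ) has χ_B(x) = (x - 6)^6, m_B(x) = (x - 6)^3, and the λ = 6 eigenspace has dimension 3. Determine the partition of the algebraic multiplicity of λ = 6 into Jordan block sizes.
Block sizes for λ = 6: [3, 2, 1]

Step 1 — from the characteristic polynomial, algebraic multiplicity of λ = 6 is 6. From dim ker(B − (6)·I) = 3, there are exactly 3 Jordan blocks for λ = 6.
Step 2 — from the minimal polynomial, the factor (x − 6)^3 tells us the largest block for λ = 6 has size 3.
Step 3 — with total size 6, 3 blocks, and largest block 3, the block sizes (in nonincreasing order) are [3, 2, 1].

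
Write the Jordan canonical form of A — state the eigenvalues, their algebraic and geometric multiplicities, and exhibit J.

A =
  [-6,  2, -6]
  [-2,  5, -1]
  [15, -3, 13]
J_3(4)

The characteristic polynomial is
  det(x·I − A) = x^3 - 12*x^2 + 48*x - 64 = (x - 4)^3

Eigenvalues and multiplicities (the geometric multiplicity of λ is n − rank(A − λI), which equals the number of Jordan blocks for λ):
  λ = 4: algebraic multiplicity = 3, geometric multiplicity = 1

Determining the block sizes for each eigenvalue:
  λ = 4: one block (gm = 1), so the single block has size am = 3 → block sizes [3]

Assembling the blocks gives a Jordan form
J =
  [4, 1, 0]
  [0, 4, 1]
  [0, 0, 4]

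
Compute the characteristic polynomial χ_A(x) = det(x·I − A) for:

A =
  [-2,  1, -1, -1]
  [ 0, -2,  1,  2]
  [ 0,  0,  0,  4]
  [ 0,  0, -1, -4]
x^4 + 8*x^3 + 24*x^2 + 32*x + 16

Expanding det(x·I − A) (e.g. by cofactor expansion or by noting that A is similar to its Jordan form J, which has the same characteristic polynomial as A) gives
  χ_A(x) = x^4 + 8*x^3 + 24*x^2 + 32*x + 16
which factors as (x + 2)^4. The eigenvalues (with algebraic multiplicities) are λ = -2 with multiplicity 4.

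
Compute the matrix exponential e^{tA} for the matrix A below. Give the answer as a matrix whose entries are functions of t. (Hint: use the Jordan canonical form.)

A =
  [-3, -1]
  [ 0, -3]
e^{tA} =
  [exp(-3*t), -t*exp(-3*t)]
  [0, exp(-3*t)]

Strategy: write A = P · J · P⁻¹ where J is a Jordan canonical form, so e^{tA} = P · e^{tJ} · P⁻¹, and e^{tJ} can be computed block-by-block.

A has Jordan form
J =
  [-3,  1]
  [ 0, -3]
(up to reordering of blocks).

Per-block formulas:
  For a 2×2 Jordan block J_2(-3): exp(t · J_2(-3)) = e^(-3t)·(I + t·N), where N is the 2×2 nilpotent shift.

After assembling e^{tJ} and conjugating by P, we get:

e^{tA} =
  [exp(-3*t), -t*exp(-3*t)]
  [0, exp(-3*t)]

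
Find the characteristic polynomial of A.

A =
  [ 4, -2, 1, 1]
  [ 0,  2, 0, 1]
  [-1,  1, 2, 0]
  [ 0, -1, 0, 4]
x^4 - 12*x^3 + 54*x^2 - 108*x + 81

Expanding det(x·I − A) (e.g. by cofactor expansion or by noting that A is similar to its Jordan form J, which has the same characteristic polynomial as A) gives
  χ_A(x) = x^4 - 12*x^3 + 54*x^2 - 108*x + 81
which factors as (x - 3)^4. The eigenvalues (with algebraic multiplicities) are λ = 3 with multiplicity 4.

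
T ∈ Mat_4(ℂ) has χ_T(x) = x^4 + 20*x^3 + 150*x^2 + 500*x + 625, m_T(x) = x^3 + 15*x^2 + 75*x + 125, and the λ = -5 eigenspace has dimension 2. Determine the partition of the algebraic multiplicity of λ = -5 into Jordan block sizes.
Block sizes for λ = -5: [3, 1]

Step 1 — from the characteristic polynomial, algebraic multiplicity of λ = -5 is 4. From dim ker(T − (-5)·I) = 2, there are exactly 2 Jordan blocks for λ = -5.
Step 2 — from the minimal polynomial, the factor (x + 5)^3 tells us the largest block for λ = -5 has size 3.
Step 3 — with total size 4, 2 blocks, and largest block 3, the block sizes (in nonincreasing order) are [3, 1].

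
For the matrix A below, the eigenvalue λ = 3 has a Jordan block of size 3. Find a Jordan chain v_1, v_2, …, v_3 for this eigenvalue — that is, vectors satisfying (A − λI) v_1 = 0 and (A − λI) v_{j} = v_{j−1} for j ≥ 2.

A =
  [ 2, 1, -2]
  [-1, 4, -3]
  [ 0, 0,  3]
A Jordan chain for λ = 3 of length 3:
v_1 = (-1, -1, 0)ᵀ
v_2 = (-2, -3, 0)ᵀ
v_3 = (0, 0, 1)ᵀ

Let N = A − (3)·I. We want v_3 with N^3 v_3 = 0 but N^2 v_3 ≠ 0; then v_{j-1} := N · v_j for j = 3, …, 2.

Pick v_3 = (0, 0, 1)ᵀ.
Then v_2 = N · v_3 = (-2, -3, 0)ᵀ.
Then v_1 = N · v_2 = (-1, -1, 0)ᵀ.

Sanity check: (A − (3)·I) v_1 = (0, 0, 0)ᵀ = 0. ✓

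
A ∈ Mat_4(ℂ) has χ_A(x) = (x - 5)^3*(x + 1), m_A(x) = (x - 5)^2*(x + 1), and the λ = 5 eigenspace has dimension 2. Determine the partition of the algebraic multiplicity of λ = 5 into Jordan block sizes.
Block sizes for λ = 5: [2, 1]

Step 1 — from the characteristic polynomial, algebraic multiplicity of λ = 5 is 3. From dim ker(A − (5)·I) = 2, there are exactly 2 Jordan blocks for λ = 5.
Step 2 — from the minimal polynomial, the factor (x − 5)^2 tells us the largest block for λ = 5 has size 2.
Step 3 — with total size 3, 2 blocks, and largest block 2, the block sizes (in nonincreasing order) are [2, 1].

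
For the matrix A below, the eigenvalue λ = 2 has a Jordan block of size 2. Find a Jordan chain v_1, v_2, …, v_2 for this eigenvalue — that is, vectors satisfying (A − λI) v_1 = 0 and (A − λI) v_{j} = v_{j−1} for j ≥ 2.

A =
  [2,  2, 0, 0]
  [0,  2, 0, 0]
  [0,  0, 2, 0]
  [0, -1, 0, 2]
A Jordan chain for λ = 2 of length 2:
v_1 = (2, 0, 0, -1)ᵀ
v_2 = (0, 1, 0, 0)ᵀ

Let N = A − (2)·I. We want v_2 with N^2 v_2 = 0 but N^1 v_2 ≠ 0; then v_{j-1} := N · v_j for j = 2, …, 2.

Pick v_2 = (0, 1, 0, 0)ᵀ.
Then v_1 = N · v_2 = (2, 0, 0, -1)ᵀ.

Sanity check: (A − (2)·I) v_1 = (0, 0, 0, 0)ᵀ = 0. ✓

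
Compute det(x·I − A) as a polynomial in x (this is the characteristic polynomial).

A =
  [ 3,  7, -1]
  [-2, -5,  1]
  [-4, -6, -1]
x^3 + 3*x^2 + 3*x + 1

Expanding det(x·I − A) (e.g. by cofactor expansion or by noting that A is similar to its Jordan form J, which has the same characteristic polynomial as A) gives
  χ_A(x) = x^3 + 3*x^2 + 3*x + 1
which factors as (x + 1)^3. The eigenvalues (with algebraic multiplicities) are λ = -1 with multiplicity 3.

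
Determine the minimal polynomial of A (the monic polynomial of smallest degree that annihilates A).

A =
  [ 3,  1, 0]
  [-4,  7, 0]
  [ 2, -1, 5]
x^2 - 10*x + 25

The characteristic polynomial is χ_A(x) = (x - 5)^3, so the eigenvalues are known. The minimal polynomial is
  m_A(x) = Π_λ (x − λ)^{k_λ}
where k_λ is the size of the *largest* Jordan block for λ (equivalently, the smallest k with (A − λI)^k v = 0 for every generalised eigenvector v of λ).

  λ = 5: largest Jordan block has size 2, contributing (x − 5)^2

So m_A(x) = (x - 5)^2 = x^2 - 10*x + 25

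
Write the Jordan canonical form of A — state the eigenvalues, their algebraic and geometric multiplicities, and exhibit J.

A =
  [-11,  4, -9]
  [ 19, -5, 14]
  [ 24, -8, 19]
J_3(1)

The characteristic polynomial is
  det(x·I − A) = x^3 - 3*x^2 + 3*x - 1 = (x - 1)^3

Eigenvalues and multiplicities (the geometric multiplicity of λ is n − rank(A − λI), which equals the number of Jordan blocks for λ):
  λ = 1: algebraic multiplicity = 3, geometric multiplicity = 1

Determining the block sizes for each eigenvalue:
  λ = 1: one block (gm = 1), so the single block has size am = 3 → block sizes [3]

Assembling the blocks gives a Jordan form
J =
  [1, 1, 0]
  [0, 1, 1]
  [0, 0, 1]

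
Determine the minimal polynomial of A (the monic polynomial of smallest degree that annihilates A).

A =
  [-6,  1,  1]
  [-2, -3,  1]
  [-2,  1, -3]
x^2 + 8*x + 16

The characteristic polynomial is χ_A(x) = (x + 4)^3, so the eigenvalues are known. The minimal polynomial is
  m_A(x) = Π_λ (x − λ)^{k_λ}
where k_λ is the size of the *largest* Jordan block for λ (equivalently, the smallest k with (A − λI)^k v = 0 for every generalised eigenvector v of λ).

  λ = -4: largest Jordan block has size 2, contributing (x + 4)^2

So m_A(x) = (x + 4)^2 = x^2 + 8*x + 16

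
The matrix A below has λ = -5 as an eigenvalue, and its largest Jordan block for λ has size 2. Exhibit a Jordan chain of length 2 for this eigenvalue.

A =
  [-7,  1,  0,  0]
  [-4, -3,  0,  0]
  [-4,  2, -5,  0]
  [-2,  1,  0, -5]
A Jordan chain for λ = -5 of length 2:
v_1 = (-2, -4, -4, -2)ᵀ
v_2 = (1, 0, 0, 0)ᵀ

Let N = A − (-5)·I. We want v_2 with N^2 v_2 = 0 but N^1 v_2 ≠ 0; then v_{j-1} := N · v_j for j = 2, …, 2.

Pick v_2 = (1, 0, 0, 0)ᵀ.
Then v_1 = N · v_2 = (-2, -4, -4, -2)ᵀ.

Sanity check: (A − (-5)·I) v_1 = (0, 0, 0, 0)ᵀ = 0. ✓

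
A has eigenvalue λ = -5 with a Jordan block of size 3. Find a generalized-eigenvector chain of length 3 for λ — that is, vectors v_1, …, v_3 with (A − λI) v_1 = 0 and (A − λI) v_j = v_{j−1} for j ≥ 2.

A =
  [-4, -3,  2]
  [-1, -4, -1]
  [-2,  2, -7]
A Jordan chain for λ = -5 of length 3:
v_1 = (-2, 2, 4)ᵀ
v_2 = (-3, 1, 2)ᵀ
v_3 = (0, 1, 0)ᵀ

Let N = A − (-5)·I. We want v_3 with N^3 v_3 = 0 but N^2 v_3 ≠ 0; then v_{j-1} := N · v_j for j = 3, …, 2.

Pick v_3 = (0, 1, 0)ᵀ.
Then v_2 = N · v_3 = (-3, 1, 2)ᵀ.
Then v_1 = N · v_2 = (-2, 2, 4)ᵀ.

Sanity check: (A − (-5)·I) v_1 = (0, 0, 0)ᵀ = 0. ✓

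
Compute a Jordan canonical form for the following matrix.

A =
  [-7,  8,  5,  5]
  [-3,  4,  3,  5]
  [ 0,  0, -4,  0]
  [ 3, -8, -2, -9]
J_3(-4) ⊕ J_1(-4)

The characteristic polynomial is
  det(x·I − A) = x^4 + 16*x^3 + 96*x^2 + 256*x + 256 = (x + 4)^4

Eigenvalues and multiplicities (the geometric multiplicity of λ is n − rank(A − λI), which equals the number of Jordan blocks for λ):
  λ = -4: algebraic multiplicity = 4, geometric multiplicity = 2

Determining the block sizes for each eigenvalue:
  λ = -4: with am = 4 and gm = 2, the partition is not yet determined (e.g. several partitions of 4 into 2 parts exist). Let N = A − (-4)·I. Computing rank(N^1) = 2, rank(N^2) = 1, rank(N^3) = 0; the number of blocks of size ≥ j is rank(N^{j−1}) − rank(N^j), giving [2, 1, 1]. So we have 1 block(s) of size 3, 1 block(s) of size 1 → block sizes [3, 1]

Assembling the blocks gives a Jordan form
J =
  [-4,  1,  0,  0]
  [ 0, -4,  1,  0]
  [ 0,  0, -4,  0]
  [ 0,  0,  0, -4]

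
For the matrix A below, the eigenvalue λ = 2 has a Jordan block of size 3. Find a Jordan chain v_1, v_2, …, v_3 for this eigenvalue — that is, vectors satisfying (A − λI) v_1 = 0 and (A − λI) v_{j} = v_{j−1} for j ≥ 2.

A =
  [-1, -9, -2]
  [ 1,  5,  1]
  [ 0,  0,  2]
A Jordan chain for λ = 2 of length 3:
v_1 = (-3, 1, 0)ᵀ
v_2 = (-2, 1, 0)ᵀ
v_3 = (0, 0, 1)ᵀ

Let N = A − (2)·I. We want v_3 with N^3 v_3 = 0 but N^2 v_3 ≠ 0; then v_{j-1} := N · v_j for j = 3, …, 2.

Pick v_3 = (0, 0, 1)ᵀ.
Then v_2 = N · v_3 = (-2, 1, 0)ᵀ.
Then v_1 = N · v_2 = (-3, 1, 0)ᵀ.

Sanity check: (A − (2)·I) v_1 = (0, 0, 0)ᵀ = 0. ✓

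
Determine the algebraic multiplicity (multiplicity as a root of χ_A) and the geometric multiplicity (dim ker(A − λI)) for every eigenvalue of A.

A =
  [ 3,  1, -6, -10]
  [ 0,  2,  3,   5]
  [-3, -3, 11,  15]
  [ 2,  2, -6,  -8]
λ = 2: alg = 4, geom = 2

Step 1 — factor the characteristic polynomial to read off the algebraic multiplicities:
  χ_A(x) = (x - 2)^4

Step 2 — compute geometric multiplicities via the rank-nullity identity g(λ) = n − rank(A − λI):
  rank(A − (2)·I) = 2, so dim ker(A − (2)·I) = n − 2 = 2

Summary:
  λ = 2: algebraic multiplicity = 4, geometric multiplicity = 2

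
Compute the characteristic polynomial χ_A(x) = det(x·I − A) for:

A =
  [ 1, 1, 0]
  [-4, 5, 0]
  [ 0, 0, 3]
x^3 - 9*x^2 + 27*x - 27

Expanding det(x·I − A) (e.g. by cofactor expansion or by noting that A is similar to its Jordan form J, which has the same characteristic polynomial as A) gives
  χ_A(x) = x^3 - 9*x^2 + 27*x - 27
which factors as (x - 3)^3. The eigenvalues (with algebraic multiplicities) are λ = 3 with multiplicity 3.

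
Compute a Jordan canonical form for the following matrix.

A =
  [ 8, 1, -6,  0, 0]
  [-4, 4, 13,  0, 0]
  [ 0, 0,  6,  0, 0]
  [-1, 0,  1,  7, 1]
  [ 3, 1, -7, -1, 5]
J_3(6) ⊕ J_2(6)

The characteristic polynomial is
  det(x·I − A) = x^5 - 30*x^4 + 360*x^3 - 2160*x^2 + 6480*x - 7776 = (x - 6)^5

Eigenvalues and multiplicities (the geometric multiplicity of λ is n − rank(A − λI), which equals the number of Jordan blocks for λ):
  λ = 6: algebraic multiplicity = 5, geometric multiplicity = 2

Determining the block sizes for each eigenvalue:
  λ = 6: with am = 5 and gm = 2, the partition is not yet determined (e.g. several partitions of 5 into 2 parts exist). Let N = A − (6)·I. Computing rank(N^1) = 3, rank(N^2) = 1, rank(N^3) = 0; the number of blocks of size ≥ j is rank(N^{j−1}) − rank(N^j), giving [2, 2, 1]. So we have 1 block(s) of size 3, 1 block(s) of size 2 → block sizes [3, 2]

Assembling the blocks gives a Jordan form
J =
  [6, 1, 0, 0, 0]
  [0, 6, 1, 0, 0]
  [0, 0, 6, 0, 0]
  [0, 0, 0, 6, 1]
  [0, 0, 0, 0, 6]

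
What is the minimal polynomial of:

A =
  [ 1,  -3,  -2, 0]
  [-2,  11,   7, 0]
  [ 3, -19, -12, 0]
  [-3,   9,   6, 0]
x^3

The characteristic polynomial is χ_A(x) = x^4, so the eigenvalues are known. The minimal polynomial is
  m_A(x) = Π_λ (x − λ)^{k_λ}
where k_λ is the size of the *largest* Jordan block for λ (equivalently, the smallest k with (A − λI)^k v = 0 for every generalised eigenvector v of λ).

  λ = 0: largest Jordan block has size 3, contributing (x − 0)^3

So m_A(x) = x^3 = x^3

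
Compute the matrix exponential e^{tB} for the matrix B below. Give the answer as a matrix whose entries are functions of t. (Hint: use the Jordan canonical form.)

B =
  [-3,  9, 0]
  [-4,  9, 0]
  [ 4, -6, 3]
e^{tB} =
  [-6*t*exp(3*t) + exp(3*t), 9*t*exp(3*t), 0]
  [-4*t*exp(3*t), 6*t*exp(3*t) + exp(3*t), 0]
  [4*t*exp(3*t), -6*t*exp(3*t), exp(3*t)]

Strategy: write B = P · J · P⁻¹ where J is a Jordan canonical form, so e^{tB} = P · e^{tJ} · P⁻¹, and e^{tJ} can be computed block-by-block.

B has Jordan form
J =
  [3, 1, 0]
  [0, 3, 0]
  [0, 0, 3]
(up to reordering of blocks).

Per-block formulas:
  For a 2×2 Jordan block J_2(3): exp(t · J_2(3)) = e^(3t)·(I + t·N), where N is the 2×2 nilpotent shift.
  For a 1×1 block at λ = 3: exp(t · [3]) = [e^(3t)].

After assembling e^{tJ} and conjugating by P, we get:

e^{tB} =
  [-6*t*exp(3*t) + exp(3*t), 9*t*exp(3*t), 0]
  [-4*t*exp(3*t), 6*t*exp(3*t) + exp(3*t), 0]
  [4*t*exp(3*t), -6*t*exp(3*t), exp(3*t)]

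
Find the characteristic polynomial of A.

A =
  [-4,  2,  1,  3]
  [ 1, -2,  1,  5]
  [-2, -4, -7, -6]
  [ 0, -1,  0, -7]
x^4 + 20*x^3 + 150*x^2 + 500*x + 625

Expanding det(x·I − A) (e.g. by cofactor expansion or by noting that A is similar to its Jordan form J, which has the same characteristic polynomial as A) gives
  χ_A(x) = x^4 + 20*x^3 + 150*x^2 + 500*x + 625
which factors as (x + 5)^4. The eigenvalues (with algebraic multiplicities) are λ = -5 with multiplicity 4.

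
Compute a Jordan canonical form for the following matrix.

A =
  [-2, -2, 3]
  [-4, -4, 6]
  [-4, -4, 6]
J_2(0) ⊕ J_1(0)

The characteristic polynomial is
  det(x·I − A) = x^3

Eigenvalues and multiplicities (the geometric multiplicity of λ is n − rank(A − λI), which equals the number of Jordan blocks for λ):
  λ = 0: algebraic multiplicity = 3, geometric multiplicity = 2

Determining the block sizes for each eigenvalue:
  λ = 0: 2 blocks summing to 3 forces exactly one block of size 2 and the rest size 1 → block sizes [2, 1]

Assembling the blocks gives a Jordan form
J =
  [0, 1, 0]
  [0, 0, 0]
  [0, 0, 0]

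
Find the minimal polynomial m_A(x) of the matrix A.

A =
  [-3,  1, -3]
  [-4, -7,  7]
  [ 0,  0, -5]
x^3 + 15*x^2 + 75*x + 125

The characteristic polynomial is χ_A(x) = (x + 5)^3, so the eigenvalues are known. The minimal polynomial is
  m_A(x) = Π_λ (x − λ)^{k_λ}
where k_λ is the size of the *largest* Jordan block for λ (equivalently, the smallest k with (A − λI)^k v = 0 for every generalised eigenvector v of λ).

  λ = -5: largest Jordan block has size 3, contributing (x + 5)^3

So m_A(x) = (x + 5)^3 = x^3 + 15*x^2 + 75*x + 125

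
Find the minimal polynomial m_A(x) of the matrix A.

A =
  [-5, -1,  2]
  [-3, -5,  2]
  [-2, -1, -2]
x^3 + 12*x^2 + 48*x + 64

The characteristic polynomial is χ_A(x) = (x + 4)^3, so the eigenvalues are known. The minimal polynomial is
  m_A(x) = Π_λ (x − λ)^{k_λ}
where k_λ is the size of the *largest* Jordan block for λ (equivalently, the smallest k with (A − λI)^k v = 0 for every generalised eigenvector v of λ).

  λ = -4: largest Jordan block has size 3, contributing (x + 4)^3

So m_A(x) = (x + 4)^3 = x^3 + 12*x^2 + 48*x + 64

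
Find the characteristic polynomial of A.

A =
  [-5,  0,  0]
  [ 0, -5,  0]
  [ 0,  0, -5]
x^3 + 15*x^2 + 75*x + 125

Expanding det(x·I − A) (e.g. by cofactor expansion or by noting that A is similar to its Jordan form J, which has the same characteristic polynomial as A) gives
  χ_A(x) = x^3 + 15*x^2 + 75*x + 125
which factors as (x + 5)^3. The eigenvalues (with algebraic multiplicities) are λ = -5 with multiplicity 3.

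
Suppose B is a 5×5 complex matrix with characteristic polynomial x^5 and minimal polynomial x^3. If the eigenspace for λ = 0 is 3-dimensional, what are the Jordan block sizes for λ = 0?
Block sizes for λ = 0: [3, 1, 1]

Step 1 — from the characteristic polynomial, algebraic multiplicity of λ = 0 is 5. From dim ker(B − (0)·I) = 3, there are exactly 3 Jordan blocks for λ = 0.
Step 2 — from the minimal polynomial, the factor (x − 0)^3 tells us the largest block for λ = 0 has size 3.
Step 3 — with total size 5, 3 blocks, and largest block 3, the block sizes (in nonincreasing order) are [3, 1, 1].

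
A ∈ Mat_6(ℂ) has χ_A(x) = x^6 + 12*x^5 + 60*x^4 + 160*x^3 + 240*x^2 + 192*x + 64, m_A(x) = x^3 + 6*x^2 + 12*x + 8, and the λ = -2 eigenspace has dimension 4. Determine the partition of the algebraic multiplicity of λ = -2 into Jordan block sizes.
Block sizes for λ = -2: [3, 1, 1, 1]

Step 1 — from the characteristic polynomial, algebraic multiplicity of λ = -2 is 6. From dim ker(A − (-2)·I) = 4, there are exactly 4 Jordan blocks for λ = -2.
Step 2 — from the minimal polynomial, the factor (x + 2)^3 tells us the largest block for λ = -2 has size 3.
Step 3 — with total size 6, 4 blocks, and largest block 3, the block sizes (in nonincreasing order) are [3, 1, 1, 1].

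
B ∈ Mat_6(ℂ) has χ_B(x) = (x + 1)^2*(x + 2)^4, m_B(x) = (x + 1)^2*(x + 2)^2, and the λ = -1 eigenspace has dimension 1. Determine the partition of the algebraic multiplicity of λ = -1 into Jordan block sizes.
Block sizes for λ = -1: [2]

Step 1 — from the characteristic polynomial, algebraic multiplicity of λ = -1 is 2. From dim ker(B − (-1)·I) = 1, there are exactly 1 Jordan blocks for λ = -1.
Step 2 — from the minimal polynomial, the factor (x + 1)^2 tells us the largest block for λ = -1 has size 2.
Step 3 — with total size 2, 1 blocks, and largest block 2, the block sizes (in nonincreasing order) are [2].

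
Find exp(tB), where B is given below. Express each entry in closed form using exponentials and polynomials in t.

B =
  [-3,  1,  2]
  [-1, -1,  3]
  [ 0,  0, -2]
e^{tB} =
  [-t*exp(-2*t) + exp(-2*t), t*exp(-2*t), t^2*exp(-2*t)/2 + 2*t*exp(-2*t)]
  [-t*exp(-2*t), t*exp(-2*t) + exp(-2*t), t^2*exp(-2*t)/2 + 3*t*exp(-2*t)]
  [0, 0, exp(-2*t)]

Strategy: write B = P · J · P⁻¹ where J is a Jordan canonical form, so e^{tB} = P · e^{tJ} · P⁻¹, and e^{tJ} can be computed block-by-block.

B has Jordan form
J =
  [-2,  1,  0]
  [ 0, -2,  1]
  [ 0,  0, -2]
(up to reordering of blocks).

Per-block formulas:
  For a 3×3 Jordan block J_3(-2): exp(t · J_3(-2)) = e^(-2t)·(I + t·N + (t^2/2)·N^2), where N is the 3×3 nilpotent shift.

After assembling e^{tJ} and conjugating by P, we get:

e^{tB} =
  [-t*exp(-2*t) + exp(-2*t), t*exp(-2*t), t^2*exp(-2*t)/2 + 2*t*exp(-2*t)]
  [-t*exp(-2*t), t*exp(-2*t) + exp(-2*t), t^2*exp(-2*t)/2 + 3*t*exp(-2*t)]
  [0, 0, exp(-2*t)]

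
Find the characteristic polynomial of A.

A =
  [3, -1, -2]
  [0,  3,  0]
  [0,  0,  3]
x^3 - 9*x^2 + 27*x - 27

Expanding det(x·I − A) (e.g. by cofactor expansion or by noting that A is similar to its Jordan form J, which has the same characteristic polynomial as A) gives
  χ_A(x) = x^3 - 9*x^2 + 27*x - 27
which factors as (x - 3)^3. The eigenvalues (with algebraic multiplicities) are λ = 3 with multiplicity 3.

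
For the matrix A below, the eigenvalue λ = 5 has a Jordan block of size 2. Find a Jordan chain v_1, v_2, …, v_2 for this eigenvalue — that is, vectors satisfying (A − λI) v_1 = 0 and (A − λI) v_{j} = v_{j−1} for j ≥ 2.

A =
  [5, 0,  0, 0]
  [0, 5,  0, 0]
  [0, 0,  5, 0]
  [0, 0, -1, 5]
A Jordan chain for λ = 5 of length 2:
v_1 = (0, 0, 0, -1)ᵀ
v_2 = (0, 0, 1, 0)ᵀ

Let N = A − (5)·I. We want v_2 with N^2 v_2 = 0 but N^1 v_2 ≠ 0; then v_{j-1} := N · v_j for j = 2, …, 2.

Pick v_2 = (0, 0, 1, 0)ᵀ.
Then v_1 = N · v_2 = (0, 0, 0, -1)ᵀ.

Sanity check: (A − (5)·I) v_1 = (0, 0, 0, 0)ᵀ = 0. ✓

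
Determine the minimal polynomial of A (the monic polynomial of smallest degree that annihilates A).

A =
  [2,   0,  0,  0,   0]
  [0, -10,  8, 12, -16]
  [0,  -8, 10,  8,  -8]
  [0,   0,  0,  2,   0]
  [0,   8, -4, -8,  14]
x^2 - 8*x + 12

The characteristic polynomial is χ_A(x) = (x - 6)^2*(x - 2)^3, so the eigenvalues are known. The minimal polynomial is
  m_A(x) = Π_λ (x − λ)^{k_λ}
where k_λ is the size of the *largest* Jordan block for λ (equivalently, the smallest k with (A − λI)^k v = 0 for every generalised eigenvector v of λ).

  λ = 2: largest Jordan block has size 1, contributing (x − 2)
  λ = 6: largest Jordan block has size 1, contributing (x − 6)

So m_A(x) = (x - 6)*(x - 2) = x^2 - 8*x + 12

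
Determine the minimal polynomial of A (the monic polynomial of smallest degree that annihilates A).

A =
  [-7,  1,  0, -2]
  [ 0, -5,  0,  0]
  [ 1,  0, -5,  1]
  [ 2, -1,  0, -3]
x^2 + 10*x + 25

The characteristic polynomial is χ_A(x) = (x + 5)^4, so the eigenvalues are known. The minimal polynomial is
  m_A(x) = Π_λ (x − λ)^{k_λ}
where k_λ is the size of the *largest* Jordan block for λ (equivalently, the smallest k with (A − λI)^k v = 0 for every generalised eigenvector v of λ).

  λ = -5: largest Jordan block has size 2, contributing (x + 5)^2

So m_A(x) = (x + 5)^2 = x^2 + 10*x + 25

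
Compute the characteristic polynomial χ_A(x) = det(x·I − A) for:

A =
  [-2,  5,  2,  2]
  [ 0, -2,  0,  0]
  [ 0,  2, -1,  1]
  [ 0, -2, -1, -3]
x^4 + 8*x^3 + 24*x^2 + 32*x + 16

Expanding det(x·I − A) (e.g. by cofactor expansion or by noting that A is similar to its Jordan form J, which has the same characteristic polynomial as A) gives
  χ_A(x) = x^4 + 8*x^3 + 24*x^2 + 32*x + 16
which factors as (x + 2)^4. The eigenvalues (with algebraic multiplicities) are λ = -2 with multiplicity 4.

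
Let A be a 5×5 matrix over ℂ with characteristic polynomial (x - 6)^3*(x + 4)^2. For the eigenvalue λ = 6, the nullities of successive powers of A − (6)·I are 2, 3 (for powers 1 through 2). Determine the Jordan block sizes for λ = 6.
Block sizes for λ = 6: [2, 1]

From the dimensions of kernels of powers, the number of Jordan blocks of size at least j is d_j − d_{j−1} where d_j = dim ker(N^j) (with d_0 = 0). Computing the differences gives [2, 1].
The number of blocks of size exactly k is (#blocks of size ≥ k) − (#blocks of size ≥ k + 1), so the partition is: 1 block(s) of size 1, 1 block(s) of size 2.
In nonincreasing order the block sizes are [2, 1].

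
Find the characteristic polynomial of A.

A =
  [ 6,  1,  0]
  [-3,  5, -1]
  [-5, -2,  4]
x^3 - 15*x^2 + 75*x - 125

Expanding det(x·I − A) (e.g. by cofactor expansion or by noting that A is similar to its Jordan form J, which has the same characteristic polynomial as A) gives
  χ_A(x) = x^3 - 15*x^2 + 75*x - 125
which factors as (x - 5)^3. The eigenvalues (with algebraic multiplicities) are λ = 5 with multiplicity 3.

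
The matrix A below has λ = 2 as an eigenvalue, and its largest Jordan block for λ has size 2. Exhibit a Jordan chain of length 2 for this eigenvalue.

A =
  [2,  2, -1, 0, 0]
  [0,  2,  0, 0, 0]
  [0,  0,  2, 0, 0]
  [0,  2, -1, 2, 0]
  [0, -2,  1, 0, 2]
A Jordan chain for λ = 2 of length 2:
v_1 = (2, 0, 0, 2, -2)ᵀ
v_2 = (0, 1, 0, 0, 0)ᵀ

Let N = A − (2)·I. We want v_2 with N^2 v_2 = 0 but N^1 v_2 ≠ 0; then v_{j-1} := N · v_j for j = 2, …, 2.

Pick v_2 = (0, 1, 0, 0, 0)ᵀ.
Then v_1 = N · v_2 = (2, 0, 0, 2, -2)ᵀ.

Sanity check: (A − (2)·I) v_1 = (0, 0, 0, 0, 0)ᵀ = 0. ✓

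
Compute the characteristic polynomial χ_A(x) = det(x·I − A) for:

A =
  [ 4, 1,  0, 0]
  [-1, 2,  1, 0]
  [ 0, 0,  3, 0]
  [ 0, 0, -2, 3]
x^4 - 12*x^3 + 54*x^2 - 108*x + 81

Expanding det(x·I − A) (e.g. by cofactor expansion or by noting that A is similar to its Jordan form J, which has the same characteristic polynomial as A) gives
  χ_A(x) = x^4 - 12*x^3 + 54*x^2 - 108*x + 81
which factors as (x - 3)^4. The eigenvalues (with algebraic multiplicities) are λ = 3 with multiplicity 4.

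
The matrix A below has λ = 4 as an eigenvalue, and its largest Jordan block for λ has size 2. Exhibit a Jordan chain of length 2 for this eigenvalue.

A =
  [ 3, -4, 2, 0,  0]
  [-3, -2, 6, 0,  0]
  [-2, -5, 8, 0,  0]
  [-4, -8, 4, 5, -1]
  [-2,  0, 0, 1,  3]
A Jordan chain for λ = 4 of length 2:
v_1 = (2, 0, 1, 0, -4)ᵀ
v_2 = (2, -1, 0, 0, 0)ᵀ

Let N = A − (4)·I. We want v_2 with N^2 v_2 = 0 but N^1 v_2 ≠ 0; then v_{j-1} := N · v_j for j = 2, …, 2.

Pick v_2 = (2, -1, 0, 0, 0)ᵀ.
Then v_1 = N · v_2 = (2, 0, 1, 0, -4)ᵀ.

Sanity check: (A − (4)·I) v_1 = (0, 0, 0, 0, 0)ᵀ = 0. ✓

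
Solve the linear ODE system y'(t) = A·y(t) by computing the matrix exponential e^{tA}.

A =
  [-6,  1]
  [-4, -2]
e^{tA} =
  [-2*t*exp(-4*t) + exp(-4*t), t*exp(-4*t)]
  [-4*t*exp(-4*t), 2*t*exp(-4*t) + exp(-4*t)]

Strategy: write A = P · J · P⁻¹ where J is a Jordan canonical form, so e^{tA} = P · e^{tJ} · P⁻¹, and e^{tJ} can be computed block-by-block.

A has Jordan form
J =
  [-4,  1]
  [ 0, -4]
(up to reordering of blocks).

Per-block formulas:
  For a 2×2 Jordan block J_2(-4): exp(t · J_2(-4)) = e^(-4t)·(I + t·N), where N is the 2×2 nilpotent shift.

After assembling e^{tJ} and conjugating by P, we get:

e^{tA} =
  [-2*t*exp(-4*t) + exp(-4*t), t*exp(-4*t)]
  [-4*t*exp(-4*t), 2*t*exp(-4*t) + exp(-4*t)]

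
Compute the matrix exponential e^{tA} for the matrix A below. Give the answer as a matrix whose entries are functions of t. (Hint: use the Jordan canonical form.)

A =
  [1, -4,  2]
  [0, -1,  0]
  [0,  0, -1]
e^{tA} =
  [exp(t), -2*exp(t) + 2*exp(-t), exp(t) - exp(-t)]
  [0, exp(-t), 0]
  [0, 0, exp(-t)]

Strategy: write A = P · J · P⁻¹ where J is a Jordan canonical form, so e^{tA} = P · e^{tJ} · P⁻¹, and e^{tJ} can be computed block-by-block.

A has Jordan form
J =
  [-1,  0, 0]
  [ 0, -1, 0]
  [ 0,  0, 1]
(up to reordering of blocks).

Per-block formulas:
  For a 1×1 block at λ = -1: exp(t · [-1]) = [e^(-1t)].
  For a 1×1 block at λ = 1: exp(t · [1]) = [e^(1t)].

After assembling e^{tJ} and conjugating by P, we get:

e^{tA} =
  [exp(t), -2*exp(t) + 2*exp(-t), exp(t) - exp(-t)]
  [0, exp(-t), 0]
  [0, 0, exp(-t)]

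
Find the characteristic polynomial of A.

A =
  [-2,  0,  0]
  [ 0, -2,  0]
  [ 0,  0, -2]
x^3 + 6*x^2 + 12*x + 8

Expanding det(x·I − A) (e.g. by cofactor expansion or by noting that A is similar to its Jordan form J, which has the same characteristic polynomial as A) gives
  χ_A(x) = x^3 + 6*x^2 + 12*x + 8
which factors as (x + 2)^3. The eigenvalues (with algebraic multiplicities) are λ = -2 with multiplicity 3.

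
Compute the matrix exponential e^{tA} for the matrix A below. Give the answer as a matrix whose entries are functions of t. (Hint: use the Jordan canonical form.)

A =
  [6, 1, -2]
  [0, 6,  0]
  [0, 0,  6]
e^{tA} =
  [exp(6*t), t*exp(6*t), -2*t*exp(6*t)]
  [0, exp(6*t), 0]
  [0, 0, exp(6*t)]

Strategy: write A = P · J · P⁻¹ where J is a Jordan canonical form, so e^{tA} = P · e^{tJ} · P⁻¹, and e^{tJ} can be computed block-by-block.

A has Jordan form
J =
  [6, 1, 0]
  [0, 6, 0]
  [0, 0, 6]
(up to reordering of blocks).

Per-block formulas:
  For a 2×2 Jordan block J_2(6): exp(t · J_2(6)) = e^(6t)·(I + t·N), where N is the 2×2 nilpotent shift.
  For a 1×1 block at λ = 6: exp(t · [6]) = [e^(6t)].

After assembling e^{tJ} and conjugating by P, we get:

e^{tA} =
  [exp(6*t), t*exp(6*t), -2*t*exp(6*t)]
  [0, exp(6*t), 0]
  [0, 0, exp(6*t)]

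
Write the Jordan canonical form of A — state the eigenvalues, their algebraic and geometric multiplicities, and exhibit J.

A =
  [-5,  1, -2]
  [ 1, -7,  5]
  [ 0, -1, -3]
J_3(-5)

The characteristic polynomial is
  det(x·I − A) = x^3 + 15*x^2 + 75*x + 125 = (x + 5)^3

Eigenvalues and multiplicities (the geometric multiplicity of λ is n − rank(A − λI), which equals the number of Jordan blocks for λ):
  λ = -5: algebraic multiplicity = 3, geometric multiplicity = 1

Determining the block sizes for each eigenvalue:
  λ = -5: one block (gm = 1), so the single block has size am = 3 → block sizes [3]

Assembling the blocks gives a Jordan form
J =
  [-5,  1,  0]
  [ 0, -5,  1]
  [ 0,  0, -5]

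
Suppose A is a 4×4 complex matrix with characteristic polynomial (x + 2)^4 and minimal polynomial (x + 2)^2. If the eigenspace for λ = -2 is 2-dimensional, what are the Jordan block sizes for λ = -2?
Block sizes for λ = -2: [2, 2]

Step 1 — from the characteristic polynomial, algebraic multiplicity of λ = -2 is 4. From dim ker(A − (-2)·I) = 2, there are exactly 2 Jordan blocks for λ = -2.
Step 2 — from the minimal polynomial, the factor (x + 2)^2 tells us the largest block for λ = -2 has size 2.
Step 3 — with total size 4, 2 blocks, and largest block 2, the block sizes (in nonincreasing order) are [2, 2].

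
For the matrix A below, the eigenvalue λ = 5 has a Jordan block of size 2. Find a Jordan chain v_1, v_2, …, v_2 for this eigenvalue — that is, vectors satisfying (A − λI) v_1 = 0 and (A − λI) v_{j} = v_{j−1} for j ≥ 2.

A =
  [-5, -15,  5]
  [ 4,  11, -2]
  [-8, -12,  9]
A Jordan chain for λ = 5 of length 2:
v_1 = (-10, 4, -8)ᵀ
v_2 = (1, 0, 0)ᵀ

Let N = A − (5)·I. We want v_2 with N^2 v_2 = 0 but N^1 v_2 ≠ 0; then v_{j-1} := N · v_j for j = 2, …, 2.

Pick v_2 = (1, 0, 0)ᵀ.
Then v_1 = N · v_2 = (-10, 4, -8)ᵀ.

Sanity check: (A − (5)·I) v_1 = (0, 0, 0)ᵀ = 0. ✓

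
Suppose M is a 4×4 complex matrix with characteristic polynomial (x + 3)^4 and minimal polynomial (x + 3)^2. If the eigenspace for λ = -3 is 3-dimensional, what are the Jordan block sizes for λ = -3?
Block sizes for λ = -3: [2, 1, 1]

Step 1 — from the characteristic polynomial, algebraic multiplicity of λ = -3 is 4. From dim ker(M − (-3)·I) = 3, there are exactly 3 Jordan blocks for λ = -3.
Step 2 — from the minimal polynomial, the factor (x + 3)^2 tells us the largest block for λ = -3 has size 2.
Step 3 — with total size 4, 3 blocks, and largest block 2, the block sizes (in nonincreasing order) are [2, 1, 1].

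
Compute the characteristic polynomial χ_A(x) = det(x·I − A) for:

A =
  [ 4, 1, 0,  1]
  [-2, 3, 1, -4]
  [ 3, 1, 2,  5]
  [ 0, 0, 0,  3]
x^4 - 12*x^3 + 54*x^2 - 108*x + 81

Expanding det(x·I − A) (e.g. by cofactor expansion or by noting that A is similar to its Jordan form J, which has the same characteristic polynomial as A) gives
  χ_A(x) = x^4 - 12*x^3 + 54*x^2 - 108*x + 81
which factors as (x - 3)^4. The eigenvalues (with algebraic multiplicities) are λ = 3 with multiplicity 4.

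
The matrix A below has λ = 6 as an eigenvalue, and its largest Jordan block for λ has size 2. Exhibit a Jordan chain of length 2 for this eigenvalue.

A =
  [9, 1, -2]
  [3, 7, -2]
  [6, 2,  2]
A Jordan chain for λ = 6 of length 2:
v_1 = (3, 3, 6)ᵀ
v_2 = (1, 0, 0)ᵀ

Let N = A − (6)·I. We want v_2 with N^2 v_2 = 0 but N^1 v_2 ≠ 0; then v_{j-1} := N · v_j for j = 2, …, 2.

Pick v_2 = (1, 0, 0)ᵀ.
Then v_1 = N · v_2 = (3, 3, 6)ᵀ.

Sanity check: (A − (6)·I) v_1 = (0, 0, 0)ᵀ = 0. ✓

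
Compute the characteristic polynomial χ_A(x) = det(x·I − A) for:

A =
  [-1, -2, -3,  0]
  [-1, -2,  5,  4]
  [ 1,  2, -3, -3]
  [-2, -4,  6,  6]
x^4

Expanding det(x·I − A) (e.g. by cofactor expansion or by noting that A is similar to its Jordan form J, which has the same characteristic polynomial as A) gives
  χ_A(x) = x^4
which factors as x^4. The eigenvalues (with algebraic multiplicities) are λ = 0 with multiplicity 4.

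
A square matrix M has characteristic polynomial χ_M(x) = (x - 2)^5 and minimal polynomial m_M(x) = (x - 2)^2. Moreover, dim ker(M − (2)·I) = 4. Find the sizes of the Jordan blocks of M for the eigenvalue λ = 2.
Block sizes for λ = 2: [2, 1, 1, 1]

Step 1 — from the characteristic polynomial, algebraic multiplicity of λ = 2 is 5. From dim ker(M − (2)·I) = 4, there are exactly 4 Jordan blocks for λ = 2.
Step 2 — from the minimal polynomial, the factor (x − 2)^2 tells us the largest block for λ = 2 has size 2.
Step 3 — with total size 5, 4 blocks, and largest block 2, the block sizes (in nonincreasing order) are [2, 1, 1, 1].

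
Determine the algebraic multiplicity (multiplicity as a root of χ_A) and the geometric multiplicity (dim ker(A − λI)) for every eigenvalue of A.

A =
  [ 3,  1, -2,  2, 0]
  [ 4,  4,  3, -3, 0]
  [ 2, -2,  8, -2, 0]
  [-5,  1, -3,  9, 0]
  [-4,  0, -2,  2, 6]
λ = 6: alg = 5, geom = 3

Step 1 — factor the characteristic polynomial to read off the algebraic multiplicities:
  χ_A(x) = (x - 6)^5

Step 2 — compute geometric multiplicities via the rank-nullity identity g(λ) = n − rank(A − λI):
  rank(A − (6)·I) = 2, so dim ker(A − (6)·I) = n − 2 = 3

Summary:
  λ = 6: algebraic multiplicity = 5, geometric multiplicity = 3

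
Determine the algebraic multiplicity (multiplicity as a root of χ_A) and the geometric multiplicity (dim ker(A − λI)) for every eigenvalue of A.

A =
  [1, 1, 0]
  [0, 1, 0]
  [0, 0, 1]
λ = 1: alg = 3, geom = 2

Step 1 — factor the characteristic polynomial to read off the algebraic multiplicities:
  χ_A(x) = (x - 1)^3

Step 2 — compute geometric multiplicities via the rank-nullity identity g(λ) = n − rank(A − λI):
  rank(A − (1)·I) = 1, so dim ker(A − (1)·I) = n − 1 = 2

Summary:
  λ = 1: algebraic multiplicity = 3, geometric multiplicity = 2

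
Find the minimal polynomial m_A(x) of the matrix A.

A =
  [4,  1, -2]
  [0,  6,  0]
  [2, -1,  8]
x^2 - 12*x + 36

The characteristic polynomial is χ_A(x) = (x - 6)^3, so the eigenvalues are known. The minimal polynomial is
  m_A(x) = Π_λ (x − λ)^{k_λ}
where k_λ is the size of the *largest* Jordan block for λ (equivalently, the smallest k with (A − λI)^k v = 0 for every generalised eigenvector v of λ).

  λ = 6: largest Jordan block has size 2, contributing (x − 6)^2

So m_A(x) = (x - 6)^2 = x^2 - 12*x + 36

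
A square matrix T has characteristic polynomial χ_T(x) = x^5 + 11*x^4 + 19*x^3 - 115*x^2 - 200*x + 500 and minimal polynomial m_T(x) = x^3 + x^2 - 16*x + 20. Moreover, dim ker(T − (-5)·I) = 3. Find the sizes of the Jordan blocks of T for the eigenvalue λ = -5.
Block sizes for λ = -5: [1, 1, 1]

Step 1 — from the characteristic polynomial, algebraic multiplicity of λ = -5 is 3. From dim ker(T − (-5)·I) = 3, there are exactly 3 Jordan blocks for λ = -5.
Step 2 — from the minimal polynomial, the factor (x + 5) tells us the largest block for λ = -5 has size 1.
Step 3 — with total size 3, 3 blocks, and largest block 1, the block sizes (in nonincreasing order) are [1, 1, 1].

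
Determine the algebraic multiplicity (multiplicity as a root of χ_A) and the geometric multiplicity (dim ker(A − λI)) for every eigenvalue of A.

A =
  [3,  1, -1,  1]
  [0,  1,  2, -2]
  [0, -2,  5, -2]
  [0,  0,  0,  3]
λ = 3: alg = 4, geom = 3

Step 1 — factor the characteristic polynomial to read off the algebraic multiplicities:
  χ_A(x) = (x - 3)^4

Step 2 — compute geometric multiplicities via the rank-nullity identity g(λ) = n − rank(A − λI):
  rank(A − (3)·I) = 1, so dim ker(A − (3)·I) = n − 1 = 3

Summary:
  λ = 3: algebraic multiplicity = 4, geometric multiplicity = 3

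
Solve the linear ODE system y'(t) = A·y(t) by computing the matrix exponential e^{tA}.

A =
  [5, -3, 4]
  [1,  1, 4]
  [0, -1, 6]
e^{tA} =
  [-t^2*exp(4*t) + t*exp(4*t) + exp(4*t), t^2*exp(4*t) - 3*t*exp(4*t), 4*t*exp(4*t)]
  [-t^2*exp(4*t) + t*exp(4*t), t^2*exp(4*t) - 3*t*exp(4*t) + exp(4*t), 4*t*exp(4*t)]
  [-t^2*exp(4*t)/2, t^2*exp(4*t)/2 - t*exp(4*t), 2*t*exp(4*t) + exp(4*t)]

Strategy: write A = P · J · P⁻¹ where J is a Jordan canonical form, so e^{tA} = P · e^{tJ} · P⁻¹, and e^{tJ} can be computed block-by-block.

A has Jordan form
J =
  [4, 1, 0]
  [0, 4, 1]
  [0, 0, 4]
(up to reordering of blocks).

Per-block formulas:
  For a 3×3 Jordan block J_3(4): exp(t · J_3(4)) = e^(4t)·(I + t·N + (t^2/2)·N^2), where N is the 3×3 nilpotent shift.

After assembling e^{tJ} and conjugating by P, we get:

e^{tA} =
  [-t^2*exp(4*t) + t*exp(4*t) + exp(4*t), t^2*exp(4*t) - 3*t*exp(4*t), 4*t*exp(4*t)]
  [-t^2*exp(4*t) + t*exp(4*t), t^2*exp(4*t) - 3*t*exp(4*t) + exp(4*t), 4*t*exp(4*t)]
  [-t^2*exp(4*t)/2, t^2*exp(4*t)/2 - t*exp(4*t), 2*t*exp(4*t) + exp(4*t)]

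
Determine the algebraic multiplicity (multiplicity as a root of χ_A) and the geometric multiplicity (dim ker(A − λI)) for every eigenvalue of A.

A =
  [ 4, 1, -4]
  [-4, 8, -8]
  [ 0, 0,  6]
λ = 6: alg = 3, geom = 2

Step 1 — factor the characteristic polynomial to read off the algebraic multiplicities:
  χ_A(x) = (x - 6)^3

Step 2 — compute geometric multiplicities via the rank-nullity identity g(λ) = n − rank(A − λI):
  rank(A − (6)·I) = 1, so dim ker(A − (6)·I) = n − 1 = 2

Summary:
  λ = 6: algebraic multiplicity = 3, geometric multiplicity = 2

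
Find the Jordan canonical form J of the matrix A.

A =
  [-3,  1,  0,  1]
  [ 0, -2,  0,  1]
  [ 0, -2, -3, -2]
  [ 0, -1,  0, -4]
J_2(-3) ⊕ J_1(-3) ⊕ J_1(-3)

The characteristic polynomial is
  det(x·I − A) = x^4 + 12*x^3 + 54*x^2 + 108*x + 81 = (x + 3)^4

Eigenvalues and multiplicities (the geometric multiplicity of λ is n − rank(A − λI), which equals the number of Jordan blocks for λ):
  λ = -3: algebraic multiplicity = 4, geometric multiplicity = 3

Determining the block sizes for each eigenvalue:
  λ = -3: 3 blocks summing to 4 forces exactly one block of size 2 and the rest size 1 → block sizes [2, 1, 1]

Assembling the blocks gives a Jordan form
J =
  [-3,  1,  0,  0]
  [ 0, -3,  0,  0]
  [ 0,  0, -3,  0]
  [ 0,  0,  0, -3]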